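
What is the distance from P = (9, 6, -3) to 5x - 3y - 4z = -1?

distance = |a·x₀ + b·y₀ + c·z₀ - d| / √(a² + b² + c²)
  = |5·9 + (-3)·6 + (-4)·(-3) - (-1)| / √(5² + (-3)² + (-4)²)
  = |45 - 18 + 12 + 1| / √(25 + 9 + 16)
  = |40| / √50
  = 40 / 7.071
  ≈ 5.657

5.657


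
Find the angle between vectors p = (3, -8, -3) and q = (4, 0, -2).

p·q = 3·4 + (-8)·0 + (-3)·(-2) = 12 + 0 + 6 = 18
|p| = √(3² + (-8)² + (-3)²) = √82 ≈ 9.055
|q| = √(4² + 0² + (-2)²) = √20 ≈ 4.472
cos θ = (p·q)/(|p||q|) = 18/(9.055·4.472) ≈ 0.4445
θ = arccos(0.4445) ≈ 63.61°

63.61°


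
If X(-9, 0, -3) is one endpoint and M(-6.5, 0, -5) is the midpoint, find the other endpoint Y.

Y = 2M - X
  = (2·(-6.5) - (-9), 2·0 - 0, 2·(-5) - (-3))
  = (-13 + 9, 0 + 0, -10 + 3)
  = (-4, 0, -7)

(-4, 0, -7)


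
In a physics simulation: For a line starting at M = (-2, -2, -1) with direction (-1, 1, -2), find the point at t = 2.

P(t) = M + t·d
  = (-2 + (-1)·2, -2 + 1·2, -1 + (-2)·2)
  = (-2 - 2, -2 + 2, -1 - 4)
  = (-4, 0, -5)

(-4, 0, -5)


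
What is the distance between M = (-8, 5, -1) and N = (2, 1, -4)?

d = √[(x₂-x₁)² + (y₂-y₁)² + (z₂-z₁)²]
  = √[10² + (-4)² + (-3)²]
  = √[100 + 16 + 9]
  = √125
  ≈ 11.18

11.18


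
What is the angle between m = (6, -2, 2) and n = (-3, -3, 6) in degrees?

m·n = 6·(-3) + (-2)·(-3) + 2·6 = -18 + 6 + 12 = 0
|m| = √(6² + (-2)² + 2²) = √44 ≈ 6.633
|n| = √((-3)² + (-3)² + 6²) = √54 ≈ 7.348
cos θ = (m·n)/(|m||n|) = 0/(6.633·7.348) ≈ 0
θ = arccos(0) ≈ 90°

90°


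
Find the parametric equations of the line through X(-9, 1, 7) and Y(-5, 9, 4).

Direction vector d = Y - X = (-5 + 9, 9 - 1, 4 - 7) = (4, 8, -3)
Parametric form r = X + t·d:
x = -9 + 4t, y = 1 + 8t, z = 7 - 3t

x = -9 + 4t, y = 1 + 8t, z = 7 - 3t


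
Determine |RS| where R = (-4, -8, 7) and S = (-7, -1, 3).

d = √[(x₂-x₁)² + (y₂-y₁)² + (z₂-z₁)²]
  = √[(-3)² + 7² + (-4)²]
  = √[9 + 49 + 16]
  = √74
  ≈ 8.602

8.602


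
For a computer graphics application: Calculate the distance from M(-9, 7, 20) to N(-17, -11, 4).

d = √[(x₂-x₁)² + (y₂-y₁)² + (z₂-z₁)²]
  = √[(-8)² + (-18)² + (-16)²]
  = √[64 + 324 + 256]
  = √644
  ≈ 25.38

25.38


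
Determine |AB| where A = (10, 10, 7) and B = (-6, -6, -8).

d = √[(x₂-x₁)² + (y₂-y₁)² + (z₂-z₁)²]
  = √[(-16)² + (-16)² + (-15)²]
  = √[256 + 256 + 225]
  = √737
  ≈ 27.15

27.15


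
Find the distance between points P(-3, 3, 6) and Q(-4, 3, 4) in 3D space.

d = √[(x₂-x₁)² + (y₂-y₁)² + (z₂-z₁)²]
  = √[(-1)² + 0² + (-2)²]
  = √[1 + 0 + 4]
  = √5
  ≈ 2.236

2.236


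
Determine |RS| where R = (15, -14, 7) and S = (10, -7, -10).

d = √[(x₂-x₁)² + (y₂-y₁)² + (z₂-z₁)²]
  = √[(-5)² + 7² + (-17)²]
  = √[25 + 49 + 289]
  = √363
  ≈ 19.05

19.05


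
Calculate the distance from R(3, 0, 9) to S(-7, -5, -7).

d = √[(x₂-x₁)² + (y₂-y₁)² + (z₂-z₁)²]
  = √[(-10)² + (-5)² + (-16)²]
  = √[100 + 25 + 256]
  = √381
  ≈ 19.52

19.52


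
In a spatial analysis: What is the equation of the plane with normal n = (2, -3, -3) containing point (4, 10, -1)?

The plane through P with normal n = (a, b, c) satisfies n·(r - P) = 0,
i.e. ax + by + cz = a·x₀ + b·y₀ + c·z₀.
d = 2·4 + (-3)·10 + (-3)·(-1)
  = 8 - 30 + 3
  = -19
Equation: 2x - 3y - 3z = -19

2x - 3y - 3z = -19


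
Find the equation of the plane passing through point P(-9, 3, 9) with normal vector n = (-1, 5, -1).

The plane through P with normal n = (a, b, c) satisfies n·(r - P) = 0,
i.e. ax + by + cz = a·x₀ + b·y₀ + c·z₀.
d = (-1)·(-9) + 5·3 + (-1)·9
  = 9 + 15 - 9
  = 15
Equation: -x + 5y - z = 15

-x + 5y - z = 15


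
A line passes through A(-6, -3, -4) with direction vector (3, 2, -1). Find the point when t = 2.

P(t) = A + t·d
  = (-6 + 3·2, -3 + 2·2, -4 + (-1)·2)
  = (-6 + 6, -3 + 4, -4 - 2)
  = (0, 1, -6)

(0, 1, -6)


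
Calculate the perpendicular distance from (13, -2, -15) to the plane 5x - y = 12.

distance = |a·x₀ + b·y₀ + c·z₀ - d| / √(a² + b² + c²)
  = |5·13 + (-1)·(-2) + 0·(-15) - 12| / √(5² + (-1)² + 0²)
  = |65 + 2 + 0 - 12| / √(25 + 1 + 0)
  = |55| / √26
  = 55 / 5.099
  ≈ 10.79

10.79


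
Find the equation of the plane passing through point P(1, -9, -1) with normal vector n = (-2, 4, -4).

The plane through P with normal n = (a, b, c) satisfies n·(r - P) = 0,
i.e. ax + by + cz = a·x₀ + b·y₀ + c·z₀.
d = (-2)·1 + 4·(-9) + (-4)·(-1)
  = -2 - 36 + 4
  = -34
Equation: -2x + 4y - 4z = -34

-2x + 4y - 4z = -34


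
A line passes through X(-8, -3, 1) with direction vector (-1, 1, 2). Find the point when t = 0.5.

P(t) = X + t·d
  = (-8 + (-1)·0.5, -3 + 1·0.5, 1 + 2·0.5)
  = (-8 - 0.5, -3 + 0.5, 1 + 1)
  = (-8.5, -2.5, 2)

(-8.5, -2.5, 2)


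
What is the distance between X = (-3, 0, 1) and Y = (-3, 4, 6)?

d = √[(x₂-x₁)² + (y₂-y₁)² + (z₂-z₁)²]
  = √[0² + 4² + 5²]
  = √[0 + 16 + 25]
  = √41
  ≈ 6.403

6.403


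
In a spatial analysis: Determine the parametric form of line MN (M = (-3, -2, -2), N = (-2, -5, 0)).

Direction vector d = N - M = (-2 + 3, -5 + 2, 0 + 2) = (1, -3, 2)
Parametric form r = M + t·d:
x = -3 + t, y = -2 - 3t, z = -2 + 2t

x = -3 + t, y = -2 - 3t, z = -2 + 2t


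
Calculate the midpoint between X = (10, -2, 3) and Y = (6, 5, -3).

M = ((x₁+x₂)/2, (y₁+y₂)/2, (z₁+z₂)/2)
  = ((10 + 6)/2, (-2 + 5)/2, (3 - 3)/2)
  = (16/2, 3/2, 0/2)
  = (8, 1.5, 0)

(8, 1.5, 0)


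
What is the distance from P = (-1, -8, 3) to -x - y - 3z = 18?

distance = |a·x₀ + b·y₀ + c·z₀ - d| / √(a² + b² + c²)
  = |(-1)·(-1) + (-1)·(-8) + (-3)·3 - 18| / √((-1)² + (-1)² + (-3)²)
  = |1 + 8 - 9 - 18| / √(1 + 1 + 9)
  = |-18| / √11
  = 18 / 3.317
  ≈ 5.427

5.427


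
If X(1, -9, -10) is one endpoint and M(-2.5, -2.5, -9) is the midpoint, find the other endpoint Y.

Y = 2M - X
  = (2·(-2.5) - 1, 2·(-2.5) - (-9), 2·(-9) - (-10))
  = (-5 - 1, -5 + 9, -18 + 10)
  = (-6, 4, -8)

(-6, 4, -8)


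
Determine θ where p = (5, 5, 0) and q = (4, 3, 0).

p·q = 5·4 + 5·3 + 0·0 = 20 + 15 + 0 = 35
|p| = √(5² + 5² + 0²) = √50 ≈ 7.071
|q| = √(4² + 3² + 0²) = √25 ≈ 5
cos θ = (p·q)/(|p||q|) = 35/(7.071·5) ≈ 0.9899
θ = arccos(0.9899) ≈ 8.13°

8.13°


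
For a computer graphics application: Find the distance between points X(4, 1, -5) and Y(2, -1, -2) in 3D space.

d = √[(x₂-x₁)² + (y₂-y₁)² + (z₂-z₁)²]
  = √[(-2)² + (-2)² + 3²]
  = √[4 + 4 + 9]
  = √17
  ≈ 4.123

4.123


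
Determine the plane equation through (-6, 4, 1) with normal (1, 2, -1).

The plane through P with normal n = (a, b, c) satisfies n·(r - P) = 0,
i.e. ax + by + cz = a·x₀ + b·y₀ + c·z₀.
d = 1·(-6) + 2·4 + (-1)·1
  = -6 + 8 - 1
  = 1
Equation: x + 2y - z = 1

x + 2y - z = 1


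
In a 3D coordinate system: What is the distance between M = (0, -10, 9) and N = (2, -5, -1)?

d = √[(x₂-x₁)² + (y₂-y₁)² + (z₂-z₁)²]
  = √[2² + 5² + (-10)²]
  = √[4 + 25 + 100]
  = √129
  ≈ 11.36

11.36


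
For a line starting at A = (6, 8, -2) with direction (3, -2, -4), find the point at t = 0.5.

P(t) = A + t·d
  = (6 + 3·0.5, 8 + (-2)·0.5, -2 + (-4)·0.5)
  = (6 + 1.5, 8 - 1, -2 - 2)
  = (7.5, 7, -4)

(7.5, 7, -4)


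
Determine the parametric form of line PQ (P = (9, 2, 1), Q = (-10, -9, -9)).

Direction vector d = Q - P = (-10 - 9, -9 - 2, -9 - 1) = (-19, -11, -10)
Parametric form r = P + t·d:
x = 9 - 19t, y = 2 - 11t, z = 1 - 10t

x = 9 - 19t, y = 2 - 11t, z = 1 - 10t


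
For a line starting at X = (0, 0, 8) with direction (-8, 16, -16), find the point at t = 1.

P(t) = X + t·d
  = (0 + (-8)·1, 0 + 16·1, 8 + (-16)·1)
  = (0 - 8, 0 + 16, 8 - 16)
  = (-8, 16, -8)

(-8, 16, -8)


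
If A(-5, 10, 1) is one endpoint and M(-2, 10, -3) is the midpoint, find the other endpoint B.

B = 2M - A
  = (2·(-2) - (-5), 2·10 - 10, 2·(-3) - 1)
  = (-4 + 5, 20 - 10, -6 - 1)
  = (1, 10, -7)

(1, 10, -7)


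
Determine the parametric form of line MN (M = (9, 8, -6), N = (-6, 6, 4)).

Direction vector d = N - M = (-6 - 9, 6 - 8, 4 + 6) = (-15, -2, 10)
Parametric form r = M + t·d:
x = 9 - 15t, y = 8 - 2t, z = -6 + 10t

x = 9 - 15t, y = 8 - 2t, z = -6 + 10t


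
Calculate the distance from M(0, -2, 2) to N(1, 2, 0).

d = √[(x₂-x₁)² + (y₂-y₁)² + (z₂-z₁)²]
  = √[1² + 4² + (-2)²]
  = √[1 + 16 + 4]
  = √21
  ≈ 4.583

4.583


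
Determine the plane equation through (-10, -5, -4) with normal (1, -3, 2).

The plane through P with normal n = (a, b, c) satisfies n·(r - P) = 0,
i.e. ax + by + cz = a·x₀ + b·y₀ + c·z₀.
d = 1·(-10) + (-3)·(-5) + 2·(-4)
  = -10 + 15 - 8
  = -3
Equation: x - 3y + 2z = -3

x - 3y + 2z = -3


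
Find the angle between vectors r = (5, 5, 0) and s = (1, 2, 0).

r·s = 5·1 + 5·2 + 0·0 = 5 + 10 + 0 = 15
|r| = √(5² + 5² + 0²) = √50 ≈ 7.071
|s| = √(1² + 2² + 0²) = √5 ≈ 2.236
cos θ = (r·s)/(|r||s|) = 15/(7.071·2.236) ≈ 0.9487
θ = arccos(0.9487) ≈ 18.43°

18.43°


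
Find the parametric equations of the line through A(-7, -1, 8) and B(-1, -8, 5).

Direction vector d = B - A = (-1 + 7, -8 + 1, 5 - 8) = (6, -7, -3)
Parametric form r = A + t·d:
x = -7 + 6t, y = -1 - 7t, z = 8 - 3t

x = -7 + 6t, y = -1 - 7t, z = 8 - 3t


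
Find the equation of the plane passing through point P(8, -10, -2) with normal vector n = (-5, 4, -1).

The plane through P with normal n = (a, b, c) satisfies n·(r - P) = 0,
i.e. ax + by + cz = a·x₀ + b·y₀ + c·z₀.
d = (-5)·8 + 4·(-10) + (-1)·(-2)
  = -40 - 40 + 2
  = -78
Equation: -5x + 4y - z = -78

-5x + 4y - z = -78


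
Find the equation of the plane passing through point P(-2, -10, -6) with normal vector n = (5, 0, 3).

The plane through P with normal n = (a, b, c) satisfies n·(r - P) = 0,
i.e. ax + by + cz = a·x₀ + b·y₀ + c·z₀.
d = 5·(-2) + 0·(-10) + 3·(-6)
  = -10 + 0 - 18
  = -28
Equation: 5x + 3z = -28

5x + 3z = -28


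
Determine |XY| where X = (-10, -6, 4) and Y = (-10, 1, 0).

d = √[(x₂-x₁)² + (y₂-y₁)² + (z₂-z₁)²]
  = √[0² + 7² + (-4)²]
  = √[0 + 49 + 16]
  = √65
  ≈ 8.062

8.062


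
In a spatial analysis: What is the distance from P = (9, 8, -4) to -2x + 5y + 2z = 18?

distance = |a·x₀ + b·y₀ + c·z₀ - d| / √(a² + b² + c²)
  = |(-2)·9 + 5·8 + 2·(-4) - 18| / √((-2)² + 5² + 2²)
  = |-18 + 40 - 8 - 18| / √(4 + 25 + 4)
  = |-4| / √33
  = 4 / 5.745
  ≈ 0.6963

0.6963


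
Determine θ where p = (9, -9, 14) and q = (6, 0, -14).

p·q = 9·6 + (-9)·0 + 14·(-14) = 54 + 0 - 196 = -142
|p| = √(9² + (-9)² + 14²) = √358 ≈ 18.92
|q| = √(6² + 0² + (-14)²) = √232 ≈ 15.23
cos θ = (p·q)/(|p||q|) = -142/(18.92·15.23) ≈ -0.4927
θ = arccos(-0.4927) ≈ 119.5°

119.5°


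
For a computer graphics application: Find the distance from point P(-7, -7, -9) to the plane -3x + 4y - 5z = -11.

distance = |a·x₀ + b·y₀ + c·z₀ - d| / √(a² + b² + c²)
  = |(-3)·(-7) + 4·(-7) + (-5)·(-9) - (-11)| / √((-3)² + 4² + (-5)²)
  = |21 - 28 + 45 + 11| / √(9 + 16 + 25)
  = |49| / √50
  = 49 / 7.071
  ≈ 6.93

6.93


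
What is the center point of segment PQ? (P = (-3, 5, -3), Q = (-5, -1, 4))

M = ((x₁+x₂)/2, (y₁+y₂)/2, (z₁+z₂)/2)
  = ((-3 - 5)/2, (5 - 1)/2, (-3 + 4)/2)
  = (-8/2, 4/2, 1/2)
  = (-4, 2, 0.5)

(-4, 2, 0.5)


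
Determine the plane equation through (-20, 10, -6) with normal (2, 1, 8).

The plane through P with normal n = (a, b, c) satisfies n·(r - P) = 0,
i.e. ax + by + cz = a·x₀ + b·y₀ + c·z₀.
d = 2·(-20) + 1·10 + 8·(-6)
  = -40 + 10 - 48
  = -78
Equation: 2x + y + 8z = -78

2x + y + 8z = -78


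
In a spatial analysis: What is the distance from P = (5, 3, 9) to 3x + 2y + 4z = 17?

distance = |a·x₀ + b·y₀ + c·z₀ - d| / √(a² + b² + c²)
  = |3·5 + 2·3 + 4·9 - 17| / √(3² + 2² + 4²)
  = |15 + 6 + 36 - 17| / √(9 + 4 + 16)
  = |40| / √29
  = 40 / 5.385
  ≈ 7.428

7.428


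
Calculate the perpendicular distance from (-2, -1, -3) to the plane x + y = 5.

distance = |a·x₀ + b·y₀ + c·z₀ - d| / √(a² + b² + c²)
  = |1·(-2) + 1·(-1) + 0·(-3) - 5| / √(1² + 1² + 0²)
  = |-2 - 1 + 0 - 5| / √(1 + 1 + 0)
  = |-8| / √2
  = 8 / 1.414
  ≈ 5.657

5.657


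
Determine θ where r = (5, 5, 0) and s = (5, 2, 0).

r·s = 5·5 + 5·2 + 0·0 = 25 + 10 + 0 = 35
|r| = √(5² + 5² + 0²) = √50 ≈ 7.071
|s| = √(5² + 2² + 0²) = √29 ≈ 5.385
cos θ = (r·s)/(|r||s|) = 35/(7.071·5.385) ≈ 0.9191
θ = arccos(0.9191) ≈ 23.2°

23.2°


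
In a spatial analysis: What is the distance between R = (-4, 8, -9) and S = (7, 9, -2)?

d = √[(x₂-x₁)² + (y₂-y₁)² + (z₂-z₁)²]
  = √[11² + 1² + 7²]
  = √[121 + 1 + 49]
  = √171
  ≈ 13.08

13.08


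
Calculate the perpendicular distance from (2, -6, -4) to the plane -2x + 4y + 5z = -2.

distance = |a·x₀ + b·y₀ + c·z₀ - d| / √(a² + b² + c²)
  = |(-2)·2 + 4·(-6) + 5·(-4) - (-2)| / √((-2)² + 4² + 5²)
  = |-4 - 24 - 20 + 2| / √(4 + 16 + 25)
  = |-46| / √45
  = 46 / 6.708
  ≈ 6.857

6.857


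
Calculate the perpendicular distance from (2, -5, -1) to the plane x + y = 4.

distance = |a·x₀ + b·y₀ + c·z₀ - d| / √(a² + b² + c²)
  = |1·2 + 1·(-5) + 0·(-1) - 4| / √(1² + 1² + 0²)
  = |2 - 5 + 0 - 4| / √(1 + 1 + 0)
  = |-7| / √2
  = 7 / 1.414
  ≈ 4.95

4.95


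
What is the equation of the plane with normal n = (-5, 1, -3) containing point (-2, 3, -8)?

The plane through P with normal n = (a, b, c) satisfies n·(r - P) = 0,
i.e. ax + by + cz = a·x₀ + b·y₀ + c·z₀.
d = (-5)·(-2) + 1·3 + (-3)·(-8)
  = 10 + 3 + 24
  = 37
Equation: -5x + y - 3z = 37

-5x + y - 3z = 37


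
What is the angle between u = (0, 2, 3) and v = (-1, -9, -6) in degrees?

u·v = 0·(-1) + 2·(-9) + 3·(-6) = 0 - 18 - 18 = -36
|u| = √(0² + 2² + 3²) = √13 ≈ 3.606
|v| = √((-1)² + (-9)² + (-6)²) = √118 ≈ 10.86
cos θ = (u·v)/(|u||v|) = -36/(3.606·10.86) ≈ -0.9192
θ = arccos(-0.9192) ≈ 156.8°

156.8°


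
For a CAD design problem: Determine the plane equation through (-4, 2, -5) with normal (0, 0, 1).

The plane through P with normal n = (a, b, c) satisfies n·(r - P) = 0,
i.e. ax + by + cz = a·x₀ + b·y₀ + c·z₀.
d = 0·(-4) + 0·2 + 1·(-5)
  = 0 + 0 - 5
  = -5
Equation: z = -5

z = -5


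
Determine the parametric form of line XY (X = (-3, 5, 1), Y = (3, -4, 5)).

Direction vector d = Y - X = (3 + 3, -4 - 5, 5 - 1) = (6, -9, 4)
Parametric form r = X + t·d:
x = -3 + 6t, y = 5 - 9t, z = 1 + 4t

x = -3 + 6t, y = 5 - 9t, z = 1 + 4t


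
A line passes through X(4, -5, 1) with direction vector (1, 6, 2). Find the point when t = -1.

P(t) = X + t·d
  = (4 + 1·(-1), -5 + 6·(-1), 1 + 2·(-1))
  = (4 - 1, -5 - 6, 1 - 2)
  = (3, -11, -1)

(3, -11, -1)


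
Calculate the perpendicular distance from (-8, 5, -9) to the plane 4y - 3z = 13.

distance = |a·x₀ + b·y₀ + c·z₀ - d| / √(a² + b² + c²)
  = |0·(-8) + 4·5 + (-3)·(-9) - 13| / √(0² + 4² + (-3)²)
  = |0 + 20 + 27 - 13| / √(0 + 16 + 9)
  = |34| / √25
  = 34 / 5
  ≈ 6.8

6.8


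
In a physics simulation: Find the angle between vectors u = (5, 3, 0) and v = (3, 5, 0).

u·v = 5·3 + 3·5 + 0·0 = 15 + 15 + 0 = 30
|u| = √(5² + 3² + 0²) = √34 ≈ 5.831
|v| = √(3² + 5² + 0²) = √34 ≈ 5.831
cos θ = (u·v)/(|u||v|) = 30/(5.831·5.831) ≈ 0.8824
θ = arccos(0.8824) ≈ 28.07°

28.07°


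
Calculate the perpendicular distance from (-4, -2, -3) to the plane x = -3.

distance = |a·x₀ + b·y₀ + c·z₀ - d| / √(a² + b² + c²)
  = |1·(-4) + 0·(-2) + 0·(-3) - (-3)| / √(1² + 0² + 0²)
  = |-4 + 0 + 0 + 3| / √(1 + 0 + 0)
  = |-1| / √1
  = 1 / 1
  ≈ 1

1


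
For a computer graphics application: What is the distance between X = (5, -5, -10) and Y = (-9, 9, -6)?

d = √[(x₂-x₁)² + (y₂-y₁)² + (z₂-z₁)²]
  = √[(-14)² + 14² + 4²]
  = √[196 + 196 + 16]
  = √408
  ≈ 20.2

20.2


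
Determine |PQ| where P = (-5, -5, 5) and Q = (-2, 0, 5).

d = √[(x₂-x₁)² + (y₂-y₁)² + (z₂-z₁)²]
  = √[3² + 5² + 0²]
  = √[9 + 25 + 0]
  = √34
  ≈ 5.831

5.831


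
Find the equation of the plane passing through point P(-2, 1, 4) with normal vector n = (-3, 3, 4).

The plane through P with normal n = (a, b, c) satisfies n·(r - P) = 0,
i.e. ax + by + cz = a·x₀ + b·y₀ + c·z₀.
d = (-3)·(-2) + 3·1 + 4·4
  = 6 + 3 + 16
  = 25
Equation: -3x + 3y + 4z = 25

-3x + 3y + 4z = 25


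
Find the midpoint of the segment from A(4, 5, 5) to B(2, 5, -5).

M = ((x₁+x₂)/2, (y₁+y₂)/2, (z₁+z₂)/2)
  = ((4 + 2)/2, (5 + 5)/2, (5 - 5)/2)
  = (6/2, 10/2, 0/2)
  = (3, 5, 0)

(3, 5, 0)


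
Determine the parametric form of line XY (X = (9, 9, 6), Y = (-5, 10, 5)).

Direction vector d = Y - X = (-5 - 9, 10 - 9, 5 - 6) = (-14, 1, -1)
Parametric form r = X + t·d:
x = 9 - 14t, y = 9 + t, z = 6 - t

x = 9 - 14t, y = 9 + t, z = 6 - t


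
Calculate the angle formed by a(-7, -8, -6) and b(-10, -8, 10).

a·b = (-7)·(-10) + (-8)·(-8) + (-6)·10 = 70 + 64 - 60 = 74
|a| = √((-7)² + (-8)² + (-6)²) = √149 ≈ 12.21
|b| = √((-10)² + (-8)² + 10²) = √264 ≈ 16.25
cos θ = (a·b)/(|a||b|) = 74/(12.21·16.25) ≈ 0.3731
θ = arccos(0.3731) ≈ 68.09°

68.09°


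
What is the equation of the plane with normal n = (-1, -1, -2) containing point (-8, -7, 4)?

The plane through P with normal n = (a, b, c) satisfies n·(r - P) = 0,
i.e. ax + by + cz = a·x₀ + b·y₀ + c·z₀.
d = (-1)·(-8) + (-1)·(-7) + (-2)·4
  = 8 + 7 - 8
  = 7
Equation: -x - y - 2z = 7

-x - y - 2z = 7


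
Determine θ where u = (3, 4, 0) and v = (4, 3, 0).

u·v = 3·4 + 4·3 + 0·0 = 12 + 12 + 0 = 24
|u| = √(3² + 4² + 0²) = √25 ≈ 5
|v| = √(4² + 3² + 0²) = √25 ≈ 5
cos θ = (u·v)/(|u||v|) = 24/(5·5) ≈ 0.96
θ = arccos(0.96) ≈ 16.26°

16.26°


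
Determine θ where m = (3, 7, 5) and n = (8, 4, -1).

m·n = 3·8 + 7·4 + 5·(-1) = 24 + 28 - 5 = 47
|m| = √(3² + 7² + 5²) = √83 ≈ 9.11
|n| = √(8² + 4² + (-1)²) = √81 ≈ 9
cos θ = (m·n)/(|m||n|) = 47/(9.11·9) ≈ 0.5732
θ = arccos(0.5732) ≈ 55.03°

55.03°


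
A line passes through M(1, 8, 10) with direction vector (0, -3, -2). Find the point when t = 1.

P(t) = M + t·d
  = (1 + 0·1, 8 + (-3)·1, 10 + (-2)·1)
  = (1 + 0, 8 - 3, 10 - 2)
  = (1, 5, 8)

(1, 5, 8)


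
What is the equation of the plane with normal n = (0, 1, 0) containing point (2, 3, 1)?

The plane through P with normal n = (a, b, c) satisfies n·(r - P) = 0,
i.e. ax + by + cz = a·x₀ + b·y₀ + c·z₀.
d = 0·2 + 1·3 + 0·1
  = 0 + 3 + 0
  = 3
Equation: y = 3

y = 3


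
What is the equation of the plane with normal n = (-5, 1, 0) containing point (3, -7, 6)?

The plane through P with normal n = (a, b, c) satisfies n·(r - P) = 0,
i.e. ax + by + cz = a·x₀ + b·y₀ + c·z₀.
d = (-5)·3 + 1·(-7) + 0·6
  = -15 - 7 + 0
  = -22
Equation: -5x + y = -22

-5x + y = -22


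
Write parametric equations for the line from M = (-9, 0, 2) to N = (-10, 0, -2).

Direction vector d = N - M = (-10 + 9, 0 + 0, -2 - 2) = (-1, 0, -4)
Parametric form r = M + t·d:
x = -9 - t, y = 0, z = 2 - 4t

x = -9 - t, y = 0, z = 2 - 4t


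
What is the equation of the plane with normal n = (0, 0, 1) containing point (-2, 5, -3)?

The plane through P with normal n = (a, b, c) satisfies n·(r - P) = 0,
i.e. ax + by + cz = a·x₀ + b·y₀ + c·z₀.
d = 0·(-2) + 0·5 + 1·(-3)
  = 0 + 0 - 3
  = -3
Equation: z = -3

z = -3


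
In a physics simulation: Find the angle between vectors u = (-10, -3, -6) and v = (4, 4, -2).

u·v = (-10)·4 + (-3)·4 + (-6)·(-2) = -40 - 12 + 12 = -40
|u| = √((-10)² + (-3)² + (-6)²) = √145 ≈ 12.04
|v| = √(4² + 4² + (-2)²) = √36 ≈ 6
cos θ = (u·v)/(|u||v|) = -40/(12.04·6) ≈ -0.5536
θ = arccos(-0.5536) ≈ 123.6°

123.6°


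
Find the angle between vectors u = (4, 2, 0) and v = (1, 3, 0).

u·v = 4·1 + 2·3 + 0·0 = 4 + 6 + 0 = 10
|u| = √(4² + 2² + 0²) = √20 ≈ 4.472
|v| = √(1² + 3² + 0²) = √10 ≈ 3.162
cos θ = (u·v)/(|u||v|) = 10/(4.472·3.162) ≈ 0.7071
θ = arccos(0.7071) ≈ 45°

45°


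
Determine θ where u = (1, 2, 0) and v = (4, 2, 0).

u·v = 1·4 + 2·2 + 0·0 = 4 + 4 + 0 = 8
|u| = √(1² + 2² + 0²) = √5 ≈ 2.236
|v| = √(4² + 2² + 0²) = √20 ≈ 4.472
cos θ = (u·v)/(|u||v|) = 8/(2.236·4.472) ≈ 0.8
θ = arccos(0.8) ≈ 36.87°

36.87°


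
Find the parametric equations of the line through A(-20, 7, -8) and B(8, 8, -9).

Direction vector d = B - A = (8 + 20, 8 - 7, -9 + 8) = (28, 1, -1)
Parametric form r = A + t·d:
x = -20 + 28t, y = 7 + t, z = -8 - t

x = -20 + 28t, y = 7 + t, z = -8 - t


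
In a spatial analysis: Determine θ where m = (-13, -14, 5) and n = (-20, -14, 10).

m·n = (-13)·(-20) + (-14)·(-14) + 5·10 = 260 + 196 + 50 = 506
|m| = √((-13)² + (-14)² + 5²) = √390 ≈ 19.75
|n| = √((-20)² + (-14)² + 10²) = √696 ≈ 26.38
cos θ = (m·n)/(|m||n|) = 506/(19.75·26.38) ≈ 0.9712
θ = arccos(0.9712) ≈ 13.78°

13.78°


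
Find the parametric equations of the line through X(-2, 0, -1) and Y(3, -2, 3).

Direction vector d = Y - X = (3 + 2, -2 + 0, 3 + 1) = (5, -2, 4)
Parametric form r = X + t·d:
x = -2 + 5t, y = 0 - 2t, z = -1 + 4t

x = -2 + 5t, y = 0 - 2t, z = -1 + 4t


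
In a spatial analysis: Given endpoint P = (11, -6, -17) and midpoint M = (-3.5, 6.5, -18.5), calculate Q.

Q = 2M - P
  = (2·(-3.5) - 11, 2·6.5 - (-6), 2·(-18.5) - (-17))
  = (-7 - 11, 13 + 6, -37 + 17)
  = (-18, 19, -20)

(-18, 19, -20)


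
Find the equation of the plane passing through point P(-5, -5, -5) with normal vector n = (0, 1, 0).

The plane through P with normal n = (a, b, c) satisfies n·(r - P) = 0,
i.e. ax + by + cz = a·x₀ + b·y₀ + c·z₀.
d = 0·(-5) + 1·(-5) + 0·(-5)
  = 0 - 5 + 0
  = -5
Equation: y = -5

y = -5


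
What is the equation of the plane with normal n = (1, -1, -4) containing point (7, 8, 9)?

The plane through P with normal n = (a, b, c) satisfies n·(r - P) = 0,
i.e. ax + by + cz = a·x₀ + b·y₀ + c·z₀.
d = 1·7 + (-1)·8 + (-4)·9
  = 7 - 8 - 36
  = -37
Equation: x - y - 4z = -37

x - y - 4z = -37


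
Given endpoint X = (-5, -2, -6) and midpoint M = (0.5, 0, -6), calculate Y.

Y = 2M - X
  = (2·0.5 - (-5), 2·0 - (-2), 2·(-6) - (-6))
  = (1 + 5, 0 + 2, -12 + 6)
  = (6, 2, -6)

(6, 2, -6)


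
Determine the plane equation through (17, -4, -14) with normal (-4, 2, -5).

The plane through P with normal n = (a, b, c) satisfies n·(r - P) = 0,
i.e. ax + by + cz = a·x₀ + b·y₀ + c·z₀.
d = (-4)·17 + 2·(-4) + (-5)·(-14)
  = -68 - 8 + 70
  = -6
Equation: -4x + 2y - 5z = -6

-4x + 2y - 5z = -6


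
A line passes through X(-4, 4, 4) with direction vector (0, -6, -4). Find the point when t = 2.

P(t) = X + t·d
  = (-4 + 0·2, 4 + (-6)·2, 4 + (-4)·2)
  = (-4 + 0, 4 - 12, 4 - 8)
  = (-4, -8, -4)

(-4, -8, -4)


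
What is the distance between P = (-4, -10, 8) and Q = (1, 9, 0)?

d = √[(x₂-x₁)² + (y₂-y₁)² + (z₂-z₁)²]
  = √[5² + 19² + (-8)²]
  = √[25 + 361 + 64]
  = √450
  ≈ 21.21

21.21


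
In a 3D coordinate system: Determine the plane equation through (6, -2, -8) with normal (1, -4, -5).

The plane through P with normal n = (a, b, c) satisfies n·(r - P) = 0,
i.e. ax + by + cz = a·x₀ + b·y₀ + c·z₀.
d = 1·6 + (-4)·(-2) + (-5)·(-8)
  = 6 + 8 + 40
  = 54
Equation: x - 4y - 5z = 54

x - 4y - 5z = 54


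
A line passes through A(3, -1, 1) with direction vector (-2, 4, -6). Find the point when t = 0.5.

P(t) = A + t·d
  = (3 + (-2)·0.5, -1 + 4·0.5, 1 + (-6)·0.5)
  = (3 - 1, -1 + 2, 1 - 3)
  = (2, 1, -2)

(2, 1, -2)


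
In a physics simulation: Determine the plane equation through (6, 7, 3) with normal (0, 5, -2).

The plane through P with normal n = (a, b, c) satisfies n·(r - P) = 0,
i.e. ax + by + cz = a·x₀ + b·y₀ + c·z₀.
d = 0·6 + 5·7 + (-2)·3
  = 0 + 35 - 6
  = 29
Equation: 5y - 2z = 29

5y - 2z = 29


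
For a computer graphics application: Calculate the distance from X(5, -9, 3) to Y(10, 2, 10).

d = √[(x₂-x₁)² + (y₂-y₁)² + (z₂-z₁)²]
  = √[5² + 11² + 7²]
  = √[25 + 121 + 49]
  = √195
  ≈ 13.96

13.96


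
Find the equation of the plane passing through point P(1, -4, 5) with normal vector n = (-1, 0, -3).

The plane through P with normal n = (a, b, c) satisfies n·(r - P) = 0,
i.e. ax + by + cz = a·x₀ + b·y₀ + c·z₀.
d = (-1)·1 + 0·(-4) + (-3)·5
  = -1 + 0 - 15
  = -16
Equation: -x - 3z = -16

-x - 3z = -16


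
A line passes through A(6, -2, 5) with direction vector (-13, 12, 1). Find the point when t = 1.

P(t) = A + t·d
  = (6 + (-13)·1, -2 + 12·1, 5 + 1·1)
  = (6 - 13, -2 + 12, 5 + 1)
  = (-7, 10, 6)

(-7, 10, 6)


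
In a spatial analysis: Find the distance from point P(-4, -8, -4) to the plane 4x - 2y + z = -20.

distance = |a·x₀ + b·y₀ + c·z₀ - d| / √(a² + b² + c²)
  = |4·(-4) + (-2)·(-8) + 1·(-4) - (-20)| / √(4² + (-2)² + 1²)
  = |-16 + 16 - 4 + 20| / √(16 + 4 + 1)
  = |16| / √21
  = 16 / 4.583
  ≈ 3.491

3.491


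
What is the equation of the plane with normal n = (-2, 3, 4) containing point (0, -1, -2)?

The plane through P with normal n = (a, b, c) satisfies n·(r - P) = 0,
i.e. ax + by + cz = a·x₀ + b·y₀ + c·z₀.
d = (-2)·0 + 3·(-1) + 4·(-2)
  = 0 - 3 - 8
  = -11
Equation: -2x + 3y + 4z = -11

-2x + 3y + 4z = -11


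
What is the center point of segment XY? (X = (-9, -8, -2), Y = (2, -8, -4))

M = ((x₁+x₂)/2, (y₁+y₂)/2, (z₁+z₂)/2)
  = ((-9 + 2)/2, (-8 - 8)/2, (-2 - 4)/2)
  = (-7/2, -16/2, -6/2)
  = (-3.5, -8, -3)

(-3.5, -8, -3)


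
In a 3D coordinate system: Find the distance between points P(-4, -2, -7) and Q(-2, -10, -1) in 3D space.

d = √[(x₂-x₁)² + (y₂-y₁)² + (z₂-z₁)²]
  = √[2² + (-8)² + 6²]
  = √[4 + 64 + 36]
  = √104
  ≈ 10.2

10.2


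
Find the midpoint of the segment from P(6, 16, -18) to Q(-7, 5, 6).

M = ((x₁+x₂)/2, (y₁+y₂)/2, (z₁+z₂)/2)
  = ((6 - 7)/2, (16 + 5)/2, (-18 + 6)/2)
  = (-1/2, 21/2, -12/2)
  = (-0.5, 10.5, -6)

(-0.5, 10.5, -6)


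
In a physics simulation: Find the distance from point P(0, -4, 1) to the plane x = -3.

distance = |a·x₀ + b·y₀ + c·z₀ - d| / √(a² + b² + c²)
  = |1·0 + 0·(-4) + 0·1 - (-3)| / √(1² + 0² + 0²)
  = |0 + 0 + 0 + 3| / √(1 + 0 + 0)
  = |3| / √1
  = 3 / 1
  ≈ 3

3


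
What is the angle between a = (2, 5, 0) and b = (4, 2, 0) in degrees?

a·b = 2·4 + 5·2 + 0·0 = 8 + 10 + 0 = 18
|a| = √(2² + 5² + 0²) = √29 ≈ 5.385
|b| = √(4² + 2² + 0²) = √20 ≈ 4.472
cos θ = (a·b)/(|a||b|) = 18/(5.385·4.472) ≈ 0.7474
θ = arccos(0.7474) ≈ 41.63°

41.63°


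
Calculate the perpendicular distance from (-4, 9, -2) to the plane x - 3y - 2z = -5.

distance = |a·x₀ + b·y₀ + c·z₀ - d| / √(a² + b² + c²)
  = |1·(-4) + (-3)·9 + (-2)·(-2) - (-5)| / √(1² + (-3)² + (-2)²)
  = |-4 - 27 + 4 + 5| / √(1 + 9 + 4)
  = |-22| / √14
  = 22 / 3.742
  ≈ 5.88

5.88


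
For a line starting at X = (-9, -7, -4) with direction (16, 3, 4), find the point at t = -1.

P(t) = X + t·d
  = (-9 + 16·(-1), -7 + 3·(-1), -4 + 4·(-1))
  = (-9 - 16, -7 - 3, -4 - 4)
  = (-25, -10, -8)

(-25, -10, -8)


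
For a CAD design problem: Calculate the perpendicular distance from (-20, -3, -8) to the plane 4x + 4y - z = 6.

distance = |a·x₀ + b·y₀ + c·z₀ - d| / √(a² + b² + c²)
  = |4·(-20) + 4·(-3) + (-1)·(-8) - 6| / √(4² + 4² + (-1)²)
  = |-80 - 12 + 8 - 6| / √(16 + 16 + 1)
  = |-90| / √33
  = 90 / 5.745
  ≈ 15.67

15.67


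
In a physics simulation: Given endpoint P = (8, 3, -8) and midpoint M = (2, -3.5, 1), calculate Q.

Q = 2M - P
  = (2·2 - 8, 2·(-3.5) - 3, 2·1 - (-8))
  = (4 - 8, -7 - 3, 2 + 8)
  = (-4, -10, 10)

(-4, -10, 10)


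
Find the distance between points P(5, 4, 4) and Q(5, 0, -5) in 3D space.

d = √[(x₂-x₁)² + (y₂-y₁)² + (z₂-z₁)²]
  = √[0² + (-4)² + (-9)²]
  = √[0 + 16 + 81]
  = √97
  ≈ 9.849

9.849


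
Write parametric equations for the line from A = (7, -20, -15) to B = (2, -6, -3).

Direction vector d = B - A = (2 - 7, -6 + 20, -3 + 15) = (-5, 14, 12)
Parametric form r = A + t·d:
x = 7 - 5t, y = -20 + 14t, z = -15 + 12t

x = 7 - 5t, y = -20 + 14t, z = -15 + 12t


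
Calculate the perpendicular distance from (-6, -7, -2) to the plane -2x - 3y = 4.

distance = |a·x₀ + b·y₀ + c·z₀ - d| / √(a² + b² + c²)
  = |(-2)·(-6) + (-3)·(-7) + 0·(-2) - 4| / √((-2)² + (-3)² + 0²)
  = |12 + 21 + 0 - 4| / √(4 + 9 + 0)
  = |29| / √13
  = 29 / 3.606
  ≈ 8.043

8.043


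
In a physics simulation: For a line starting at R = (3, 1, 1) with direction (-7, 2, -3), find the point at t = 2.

P(t) = R + t·d
  = (3 + (-7)·2, 1 + 2·2, 1 + (-3)·2)
  = (3 - 14, 1 + 4, 1 - 6)
  = (-11, 5, -5)

(-11, 5, -5)


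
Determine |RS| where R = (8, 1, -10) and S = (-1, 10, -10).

d = √[(x₂-x₁)² + (y₂-y₁)² + (z₂-z₁)²]
  = √[(-9)² + 9² + 0²]
  = √[81 + 81 + 0]
  = √162
  ≈ 12.73

12.73


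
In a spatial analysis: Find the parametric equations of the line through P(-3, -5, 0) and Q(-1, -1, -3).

Direction vector d = Q - P = (-1 + 3, -1 + 5, -3 + 0) = (2, 4, -3)
Parametric form r = P + t·d:
x = -3 + 2t, y = -5 + 4t, z = 0 - 3t

x = -3 + 2t, y = -5 + 4t, z = 0 - 3t


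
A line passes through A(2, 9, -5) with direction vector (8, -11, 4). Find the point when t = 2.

P(t) = A + t·d
  = (2 + 8·2, 9 + (-11)·2, -5 + 4·2)
  = (2 + 16, 9 - 22, -5 + 8)
  = (18, -13, 3)

(18, -13, 3)


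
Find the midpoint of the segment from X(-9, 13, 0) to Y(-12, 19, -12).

M = ((x₁+x₂)/2, (y₁+y₂)/2, (z₁+z₂)/2)
  = ((-9 - 12)/2, (13 + 19)/2, (0 - 12)/2)
  = (-21/2, 32/2, -12/2)
  = (-10.5, 16, -6)

(-10.5, 16, -6)


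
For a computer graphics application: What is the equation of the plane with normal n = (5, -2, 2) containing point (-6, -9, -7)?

The plane through P with normal n = (a, b, c) satisfies n·(r - P) = 0,
i.e. ax + by + cz = a·x₀ + b·y₀ + c·z₀.
d = 5·(-6) + (-2)·(-9) + 2·(-7)
  = -30 + 18 - 14
  = -26
Equation: 5x - 2y + 2z = -26

5x - 2y + 2z = -26


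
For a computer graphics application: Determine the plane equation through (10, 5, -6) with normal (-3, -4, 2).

The plane through P with normal n = (a, b, c) satisfies n·(r - P) = 0,
i.e. ax + by + cz = a·x₀ + b·y₀ + c·z₀.
d = (-3)·10 + (-4)·5 + 2·(-6)
  = -30 - 20 - 12
  = -62
Equation: -3x - 4y + 2z = -62

-3x - 4y + 2z = -62


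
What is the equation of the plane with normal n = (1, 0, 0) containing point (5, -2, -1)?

The plane through P with normal n = (a, b, c) satisfies n·(r - P) = 0,
i.e. ax + by + cz = a·x₀ + b·y₀ + c·z₀.
d = 1·5 + 0·(-2) + 0·(-1)
  = 5 + 0 + 0
  = 5
Equation: x = 5

x = 5


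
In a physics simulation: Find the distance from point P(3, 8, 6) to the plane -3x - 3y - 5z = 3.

distance = |a·x₀ + b·y₀ + c·z₀ - d| / √(a² + b² + c²)
  = |(-3)·3 + (-3)·8 + (-5)·6 - 3| / √((-3)² + (-3)² + (-5)²)
  = |-9 - 24 - 30 - 3| / √(9 + 9 + 25)
  = |-66| / √43
  = 66 / 6.557
  ≈ 10.06

10.06


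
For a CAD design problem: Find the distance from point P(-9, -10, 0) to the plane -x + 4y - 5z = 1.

distance = |a·x₀ + b·y₀ + c·z₀ - d| / √(a² + b² + c²)
  = |(-1)·(-9) + 4·(-10) + (-5)·0 - 1| / √((-1)² + 4² + (-5)²)
  = |9 - 40 + 0 - 1| / √(1 + 16 + 25)
  = |-32| / √42
  = 32 / 6.481
  ≈ 4.938

4.938


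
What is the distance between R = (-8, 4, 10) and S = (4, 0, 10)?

d = √[(x₂-x₁)² + (y₂-y₁)² + (z₂-z₁)²]
  = √[12² + (-4)² + 0²]
  = √[144 + 16 + 0]
  = √160
  ≈ 12.65

12.65


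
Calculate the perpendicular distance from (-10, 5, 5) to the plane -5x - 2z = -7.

distance = |a·x₀ + b·y₀ + c·z₀ - d| / √(a² + b² + c²)
  = |(-5)·(-10) + 0·5 + (-2)·5 - (-7)| / √((-5)² + 0² + (-2)²)
  = |50 + 0 - 10 + 7| / √(25 + 0 + 4)
  = |47| / √29
  = 47 / 5.385
  ≈ 8.728

8.728


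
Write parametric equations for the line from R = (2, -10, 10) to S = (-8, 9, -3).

Direction vector d = S - R = (-8 - 2, 9 + 10, -3 - 10) = (-10, 19, -13)
Parametric form r = R + t·d:
x = 2 - 10t, y = -10 + 19t, z = 10 - 13t

x = 2 - 10t, y = -10 + 19t, z = 10 - 13t


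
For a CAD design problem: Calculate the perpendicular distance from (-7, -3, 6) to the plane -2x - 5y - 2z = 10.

distance = |a·x₀ + b·y₀ + c·z₀ - d| / √(a² + b² + c²)
  = |(-2)·(-7) + (-5)·(-3) + (-2)·6 - 10| / √((-2)² + (-5)² + (-2)²)
  = |14 + 15 - 12 - 10| / √(4 + 25 + 4)
  = |7| / √33
  = 7 / 5.745
  ≈ 1.219

1.219


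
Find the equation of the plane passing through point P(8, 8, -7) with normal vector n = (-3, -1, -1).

The plane through P with normal n = (a, b, c) satisfies n·(r - P) = 0,
i.e. ax + by + cz = a·x₀ + b·y₀ + c·z₀.
d = (-3)·8 + (-1)·8 + (-1)·(-7)
  = -24 - 8 + 7
  = -25
Equation: -3x - y - z = -25

-3x - y - z = -25


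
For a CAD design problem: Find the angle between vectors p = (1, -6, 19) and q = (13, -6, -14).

p·q = 1·13 + (-6)·(-6) + 19·(-14) = 13 + 36 - 266 = -217
|p| = √(1² + (-6)² + 19²) = √398 ≈ 19.95
|q| = √(13² + (-6)² + (-14)²) = √401 ≈ 20.02
cos θ = (p·q)/(|p||q|) = -217/(19.95·20.02) ≈ -0.5432
θ = arccos(-0.5432) ≈ 122.9°

122.9°


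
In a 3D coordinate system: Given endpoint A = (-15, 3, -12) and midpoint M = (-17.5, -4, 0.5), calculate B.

B = 2M - A
  = (2·(-17.5) - (-15), 2·(-4) - 3, 2·0.5 - (-12))
  = (-35 + 15, -8 - 3, 1 + 12)
  = (-20, -11, 13)

(-20, -11, 13)


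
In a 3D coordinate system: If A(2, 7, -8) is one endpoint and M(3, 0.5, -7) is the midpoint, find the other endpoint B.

B = 2M - A
  = (2·3 - 2, 2·0.5 - 7, 2·(-7) - (-8))
  = (6 - 2, 1 - 7, -14 + 8)
  = (4, -6, -6)

(4, -6, -6)


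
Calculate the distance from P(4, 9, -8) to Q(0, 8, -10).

d = √[(x₂-x₁)² + (y₂-y₁)² + (z₂-z₁)²]
  = √[(-4)² + (-1)² + (-2)²]
  = √[16 + 1 + 4]
  = √21
  ≈ 4.583

4.583


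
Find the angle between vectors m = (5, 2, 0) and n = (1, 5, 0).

m·n = 5·1 + 2·5 + 0·0 = 5 + 10 + 0 = 15
|m| = √(5² + 2² + 0²) = √29 ≈ 5.385
|n| = √(1² + 5² + 0²) = √26 ≈ 5.099
cos θ = (m·n)/(|m||n|) = 15/(5.385·5.099) ≈ 0.5463
θ = arccos(0.5463) ≈ 56.89°

56.89°


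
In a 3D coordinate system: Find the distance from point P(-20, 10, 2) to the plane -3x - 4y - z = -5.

distance = |a·x₀ + b·y₀ + c·z₀ - d| / √(a² + b² + c²)
  = |(-3)·(-20) + (-4)·10 + (-1)·2 - (-5)| / √((-3)² + (-4)² + (-1)²)
  = |60 - 40 - 2 + 5| / √(9 + 16 + 1)
  = |23| / √26
  = 23 / 5.099
  ≈ 4.511

4.511


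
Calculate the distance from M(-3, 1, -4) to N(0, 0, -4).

d = √[(x₂-x₁)² + (y₂-y₁)² + (z₂-z₁)²]
  = √[3² + (-1)² + 0²]
  = √[9 + 1 + 0]
  = √10
  ≈ 3.162

3.162


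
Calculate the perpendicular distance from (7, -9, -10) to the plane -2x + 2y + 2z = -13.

distance = |a·x₀ + b·y₀ + c·z₀ - d| / √(a² + b² + c²)
  = |(-2)·7 + 2·(-9) + 2·(-10) - (-13)| / √((-2)² + 2² + 2²)
  = |-14 - 18 - 20 + 13| / √(4 + 4 + 4)
  = |-39| / √12
  = 39 / 3.464
  ≈ 11.26

11.26


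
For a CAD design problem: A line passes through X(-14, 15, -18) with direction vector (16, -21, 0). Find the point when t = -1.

P(t) = X + t·d
  = (-14 + 16·(-1), 15 + (-21)·(-1), -18 + 0·(-1))
  = (-14 - 16, 15 + 21, -18 + 0)
  = (-30, 36, -18)

(-30, 36, -18)


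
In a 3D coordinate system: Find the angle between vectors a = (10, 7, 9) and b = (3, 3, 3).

a·b = 10·3 + 7·3 + 9·3 = 30 + 21 + 27 = 78
|a| = √(10² + 7² + 9²) = √230 ≈ 15.17
|b| = √(3² + 3² + 3²) = √27 ≈ 5.196
cos θ = (a·b)/(|a||b|) = 78/(15.17·5.196) ≈ 0.9898
θ = arccos(0.9898) ≈ 8.189°

8.189°


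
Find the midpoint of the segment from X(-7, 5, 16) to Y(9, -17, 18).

M = ((x₁+x₂)/2, (y₁+y₂)/2, (z₁+z₂)/2)
  = ((-7 + 9)/2, (5 - 17)/2, (16 + 18)/2)
  = (2/2, -12/2, 34/2)
  = (1, -6, 17)

(1, -6, 17)


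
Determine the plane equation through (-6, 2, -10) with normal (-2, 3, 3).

The plane through P with normal n = (a, b, c) satisfies n·(r - P) = 0,
i.e. ax + by + cz = a·x₀ + b·y₀ + c·z₀.
d = (-2)·(-6) + 3·2 + 3·(-10)
  = 12 + 6 - 30
  = -12
Equation: -2x + 3y + 3z = -12

-2x + 3y + 3z = -12


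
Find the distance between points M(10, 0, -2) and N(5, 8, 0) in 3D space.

d = √[(x₂-x₁)² + (y₂-y₁)² + (z₂-z₁)²]
  = √[(-5)² + 8² + 2²]
  = √[25 + 64 + 4]
  = √93
  ≈ 9.644

9.644


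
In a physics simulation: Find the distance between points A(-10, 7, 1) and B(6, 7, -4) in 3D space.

d = √[(x₂-x₁)² + (y₂-y₁)² + (z₂-z₁)²]
  = √[16² + 0² + (-5)²]
  = √[256 + 0 + 25]
  = √281
  ≈ 16.76

16.76


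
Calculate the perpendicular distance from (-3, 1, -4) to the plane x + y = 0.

distance = |a·x₀ + b·y₀ + c·z₀ - d| / √(a² + b² + c²)
  = |1·(-3) + 1·1 + 0·(-4) - 0| / √(1² + 1² + 0²)
  = |-3 + 1 + 0 + 0| / √(1 + 1 + 0)
  = |-2| / √2
  = 2 / 1.414
  ≈ 1.414

1.414


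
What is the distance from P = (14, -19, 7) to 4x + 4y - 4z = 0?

distance = |a·x₀ + b·y₀ + c·z₀ - d| / √(a² + b² + c²)
  = |4·14 + 4·(-19) + (-4)·7 - 0| / √(4² + 4² + (-4)²)
  = |56 - 76 - 28 + 0| / √(16 + 16 + 16)
  = |-48| / √48
  = 48 / 6.928
  ≈ 6.928

6.928


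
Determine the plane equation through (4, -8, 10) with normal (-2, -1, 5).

The plane through P with normal n = (a, b, c) satisfies n·(r - P) = 0,
i.e. ax + by + cz = a·x₀ + b·y₀ + c·z₀.
d = (-2)·4 + (-1)·(-8) + 5·10
  = -8 + 8 + 50
  = 50
Equation: -2x - y + 5z = 50

-2x - y + 5z = 50


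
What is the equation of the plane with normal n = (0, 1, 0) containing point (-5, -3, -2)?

The plane through P with normal n = (a, b, c) satisfies n·(r - P) = 0,
i.e. ax + by + cz = a·x₀ + b·y₀ + c·z₀.
d = 0·(-5) + 1·(-3) + 0·(-2)
  = 0 - 3 + 0
  = -3
Equation: y = -3

y = -3


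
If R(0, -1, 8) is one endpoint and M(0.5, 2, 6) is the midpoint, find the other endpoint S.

S = 2M - R
  = (2·0.5 - 0, 2·2 - (-1), 2·6 - 8)
  = (1 + 0, 4 + 1, 12 - 8)
  = (1, 5, 4)

(1, 5, 4)


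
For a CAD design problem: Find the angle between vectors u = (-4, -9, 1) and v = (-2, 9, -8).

u·v = (-4)·(-2) + (-9)·9 + 1·(-8) = 8 - 81 - 8 = -81
|u| = √((-4)² + (-9)² + 1²) = √98 ≈ 9.899
|v| = √((-2)² + 9² + (-8)²) = √149 ≈ 12.21
cos θ = (u·v)/(|u||v|) = -81/(9.899·12.21) ≈ -0.6703
θ = arccos(-0.6703) ≈ 132.1°

132.1°


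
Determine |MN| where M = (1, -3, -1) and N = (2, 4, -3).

d = √[(x₂-x₁)² + (y₂-y₁)² + (z₂-z₁)²]
  = √[1² + 7² + (-2)²]
  = √[1 + 49 + 4]
  = √54
  ≈ 7.348

7.348


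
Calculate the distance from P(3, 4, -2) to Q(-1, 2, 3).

d = √[(x₂-x₁)² + (y₂-y₁)² + (z₂-z₁)²]
  = √[(-4)² + (-2)² + 5²]
  = √[16 + 4 + 25]
  = √45
  ≈ 6.708

6.708


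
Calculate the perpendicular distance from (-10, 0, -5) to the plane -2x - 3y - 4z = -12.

distance = |a·x₀ + b·y₀ + c·z₀ - d| / √(a² + b² + c²)
  = |(-2)·(-10) + (-3)·0 + (-4)·(-5) - (-12)| / √((-2)² + (-3)² + (-4)²)
  = |20 + 0 + 20 + 12| / √(4 + 9 + 16)
  = |52| / √29
  = 52 / 5.385
  ≈ 9.656

9.656
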